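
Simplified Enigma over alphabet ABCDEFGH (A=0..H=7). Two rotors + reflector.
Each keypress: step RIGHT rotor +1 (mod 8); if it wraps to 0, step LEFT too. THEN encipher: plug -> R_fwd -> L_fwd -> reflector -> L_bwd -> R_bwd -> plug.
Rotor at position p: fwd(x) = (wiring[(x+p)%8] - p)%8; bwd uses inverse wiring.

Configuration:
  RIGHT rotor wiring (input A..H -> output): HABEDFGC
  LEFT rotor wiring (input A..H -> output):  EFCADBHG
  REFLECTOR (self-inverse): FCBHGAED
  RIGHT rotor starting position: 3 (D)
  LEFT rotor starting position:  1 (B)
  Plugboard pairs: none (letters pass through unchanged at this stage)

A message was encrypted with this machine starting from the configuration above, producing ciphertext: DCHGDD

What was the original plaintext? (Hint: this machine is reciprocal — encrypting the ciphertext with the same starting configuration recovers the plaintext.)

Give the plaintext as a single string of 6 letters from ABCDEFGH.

Char 1 ('D'): step: R->4, L=1; D->plug->D->R->G->L->F->refl->A->L'->E->R'->F->plug->F
Char 2 ('C'): step: R->5, L=1; C->plug->C->R->F->L->G->refl->E->L'->A->R'->A->plug->A
Char 3 ('H'): step: R->6, L=1; H->plug->H->R->H->L->D->refl->H->L'->C->R'->D->plug->D
Char 4 ('G'): step: R->7, L=1; G->plug->G->R->G->L->F->refl->A->L'->E->R'->F->plug->F
Char 5 ('D'): step: R->0, L->2 (L advanced); D->plug->D->R->E->L->F->refl->A->L'->A->R'->B->plug->B
Char 6 ('D'): step: R->1, L=2; D->plug->D->R->C->L->B->refl->C->L'->G->R'->H->plug->H

Answer: FADFBH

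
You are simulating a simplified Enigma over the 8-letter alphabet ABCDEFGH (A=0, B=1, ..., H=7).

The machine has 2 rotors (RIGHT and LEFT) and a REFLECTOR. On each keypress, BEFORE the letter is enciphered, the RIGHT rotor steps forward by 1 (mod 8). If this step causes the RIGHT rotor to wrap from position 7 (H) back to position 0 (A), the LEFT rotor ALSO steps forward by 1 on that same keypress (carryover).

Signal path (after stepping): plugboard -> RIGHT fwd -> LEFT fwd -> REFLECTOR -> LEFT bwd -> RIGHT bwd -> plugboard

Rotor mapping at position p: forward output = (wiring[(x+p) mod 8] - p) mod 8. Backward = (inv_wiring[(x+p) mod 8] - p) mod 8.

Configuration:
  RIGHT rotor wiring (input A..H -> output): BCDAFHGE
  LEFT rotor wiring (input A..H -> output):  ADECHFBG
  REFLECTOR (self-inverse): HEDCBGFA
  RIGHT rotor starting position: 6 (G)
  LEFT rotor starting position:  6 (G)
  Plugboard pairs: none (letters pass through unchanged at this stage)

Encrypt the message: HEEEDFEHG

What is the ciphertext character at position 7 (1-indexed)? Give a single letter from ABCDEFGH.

Char 1 ('H'): step: R->7, L=6; H->plug->H->R->H->L->H->refl->A->L'->B->R'->E->plug->E
Char 2 ('E'): step: R->0, L->7 (L advanced); E->plug->E->R->F->L->A->refl->H->L'->A->R'->D->plug->D
Char 3 ('E'): step: R->1, L=7; E->plug->E->R->G->L->G->refl->F->L'->D->R'->G->plug->G
Char 4 ('E'): step: R->2, L=7; E->plug->E->R->E->L->D->refl->C->L'->H->R'->G->plug->G
Char 5 ('D'): step: R->3, L=7; D->plug->D->R->D->L->F->refl->G->L'->G->R'->F->plug->F
Char 6 ('F'): step: R->4, L=7; F->plug->F->R->G->L->G->refl->F->L'->D->R'->B->plug->B
Char 7 ('E'): step: R->5, L=7; E->plug->E->R->F->L->A->refl->H->L'->A->R'->H->plug->H

H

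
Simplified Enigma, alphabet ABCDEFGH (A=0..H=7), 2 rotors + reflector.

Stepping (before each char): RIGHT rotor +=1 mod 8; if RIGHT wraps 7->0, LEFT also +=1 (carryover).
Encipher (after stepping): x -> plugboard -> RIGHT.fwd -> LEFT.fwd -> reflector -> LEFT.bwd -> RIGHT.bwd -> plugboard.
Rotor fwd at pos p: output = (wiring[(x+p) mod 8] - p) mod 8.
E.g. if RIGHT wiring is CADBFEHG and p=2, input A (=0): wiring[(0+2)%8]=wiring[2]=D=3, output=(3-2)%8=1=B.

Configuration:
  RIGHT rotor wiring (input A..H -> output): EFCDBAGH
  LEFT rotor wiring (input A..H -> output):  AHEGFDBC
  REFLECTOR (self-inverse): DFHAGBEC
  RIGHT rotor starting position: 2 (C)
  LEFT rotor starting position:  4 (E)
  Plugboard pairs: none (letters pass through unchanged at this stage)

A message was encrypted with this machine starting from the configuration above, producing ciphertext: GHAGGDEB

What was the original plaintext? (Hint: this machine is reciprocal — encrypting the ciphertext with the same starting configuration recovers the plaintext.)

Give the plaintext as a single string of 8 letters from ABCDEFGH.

Answer: AFHEHHHA

Derivation:
Char 1 ('G'): step: R->3, L=4; G->plug->G->R->C->L->F->refl->B->L'->A->R'->A->plug->A
Char 2 ('H'): step: R->4, L=4; H->plug->H->R->H->L->C->refl->H->L'->B->R'->F->plug->F
Char 3 ('A'): step: R->5, L=4; A->plug->A->R->D->L->G->refl->E->L'->E->R'->H->plug->H
Char 4 ('G'): step: R->6, L=4; G->plug->G->R->D->L->G->refl->E->L'->E->R'->E->plug->E
Char 5 ('G'): step: R->7, L=4; G->plug->G->R->B->L->H->refl->C->L'->H->R'->H->plug->H
Char 6 ('D'): step: R->0, L->5 (L advanced); D->plug->D->R->D->L->D->refl->A->L'->H->R'->H->plug->H
Char 7 ('E'): step: R->1, L=5; E->plug->E->R->H->L->A->refl->D->L'->D->R'->H->plug->H
Char 8 ('B'): step: R->2, L=5; B->plug->B->R->B->L->E->refl->G->L'->A->R'->A->plug->A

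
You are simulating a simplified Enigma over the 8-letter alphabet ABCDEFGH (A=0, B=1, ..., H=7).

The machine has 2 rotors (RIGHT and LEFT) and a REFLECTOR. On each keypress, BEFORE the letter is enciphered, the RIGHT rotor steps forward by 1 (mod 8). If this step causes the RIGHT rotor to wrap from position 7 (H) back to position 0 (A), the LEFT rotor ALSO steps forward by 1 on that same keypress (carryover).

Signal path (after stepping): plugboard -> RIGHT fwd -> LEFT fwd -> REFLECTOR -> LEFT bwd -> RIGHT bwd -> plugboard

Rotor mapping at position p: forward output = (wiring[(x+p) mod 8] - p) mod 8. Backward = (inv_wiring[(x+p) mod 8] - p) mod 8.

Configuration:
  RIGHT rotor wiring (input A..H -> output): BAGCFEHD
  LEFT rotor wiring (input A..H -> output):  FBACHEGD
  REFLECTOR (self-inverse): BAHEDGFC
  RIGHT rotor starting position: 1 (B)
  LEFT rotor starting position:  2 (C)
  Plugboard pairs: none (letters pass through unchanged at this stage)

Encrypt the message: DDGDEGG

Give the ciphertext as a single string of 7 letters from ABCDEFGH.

Char 1 ('D'): step: R->2, L=2; D->plug->D->R->C->L->F->refl->G->L'->A->R'->B->plug->B
Char 2 ('D'): step: R->3, L=2; D->plug->D->R->E->L->E->refl->D->L'->G->R'->F->plug->F
Char 3 ('G'): step: R->4, L=2; G->plug->G->R->C->L->F->refl->G->L'->A->R'->B->plug->B
Char 4 ('D'): step: R->5, L=2; D->plug->D->R->E->L->E->refl->D->L'->G->R'->C->plug->C
Char 5 ('E'): step: R->6, L=2; E->plug->E->R->A->L->G->refl->F->L'->C->R'->D->plug->D
Char 6 ('G'): step: R->7, L=2; G->plug->G->R->F->L->B->refl->A->L'->B->R'->C->plug->C
Char 7 ('G'): step: R->0, L->3 (L advanced); G->plug->G->R->H->L->F->refl->G->L'->G->R'->C->plug->C

Answer: BFBCDCC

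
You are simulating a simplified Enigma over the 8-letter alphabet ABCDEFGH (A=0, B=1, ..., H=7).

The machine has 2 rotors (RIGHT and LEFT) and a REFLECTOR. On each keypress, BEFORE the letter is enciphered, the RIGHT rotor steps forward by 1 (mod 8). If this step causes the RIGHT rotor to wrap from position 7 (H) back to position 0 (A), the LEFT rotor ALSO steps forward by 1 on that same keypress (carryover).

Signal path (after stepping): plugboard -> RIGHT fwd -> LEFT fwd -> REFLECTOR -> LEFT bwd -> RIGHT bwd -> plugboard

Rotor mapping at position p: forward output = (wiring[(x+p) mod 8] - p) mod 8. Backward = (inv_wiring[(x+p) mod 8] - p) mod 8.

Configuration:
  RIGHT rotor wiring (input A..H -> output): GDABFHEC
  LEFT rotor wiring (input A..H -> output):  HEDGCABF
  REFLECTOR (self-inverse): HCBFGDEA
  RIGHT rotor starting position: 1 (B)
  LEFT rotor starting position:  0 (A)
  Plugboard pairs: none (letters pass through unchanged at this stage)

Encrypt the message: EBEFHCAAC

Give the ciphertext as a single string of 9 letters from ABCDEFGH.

Char 1 ('E'): step: R->2, L=0; E->plug->E->R->C->L->D->refl->F->L'->H->R'->B->plug->B
Char 2 ('B'): step: R->3, L=0; B->plug->B->R->C->L->D->refl->F->L'->H->R'->E->plug->E
Char 3 ('E'): step: R->4, L=0; E->plug->E->R->C->L->D->refl->F->L'->H->R'->F->plug->F
Char 4 ('F'): step: R->5, L=0; F->plug->F->R->D->L->G->refl->E->L'->B->R'->D->plug->D
Char 5 ('H'): step: R->6, L=0; H->plug->H->R->B->L->E->refl->G->L'->D->R'->F->plug->F
Char 6 ('C'): step: R->7, L=0; C->plug->C->R->E->L->C->refl->B->L'->G->R'->F->plug->F
Char 7 ('A'): step: R->0, L->1 (L advanced); A->plug->A->R->G->L->E->refl->G->L'->H->R'->F->plug->F
Char 8 ('A'): step: R->1, L=1; A->plug->A->R->C->L->F->refl->D->L'->A->R'->C->plug->C
Char 9 ('C'): step: R->2, L=1; C->plug->C->R->D->L->B->refl->C->L'->B->R'->H->plug->H

Answer: BEFDFFFCH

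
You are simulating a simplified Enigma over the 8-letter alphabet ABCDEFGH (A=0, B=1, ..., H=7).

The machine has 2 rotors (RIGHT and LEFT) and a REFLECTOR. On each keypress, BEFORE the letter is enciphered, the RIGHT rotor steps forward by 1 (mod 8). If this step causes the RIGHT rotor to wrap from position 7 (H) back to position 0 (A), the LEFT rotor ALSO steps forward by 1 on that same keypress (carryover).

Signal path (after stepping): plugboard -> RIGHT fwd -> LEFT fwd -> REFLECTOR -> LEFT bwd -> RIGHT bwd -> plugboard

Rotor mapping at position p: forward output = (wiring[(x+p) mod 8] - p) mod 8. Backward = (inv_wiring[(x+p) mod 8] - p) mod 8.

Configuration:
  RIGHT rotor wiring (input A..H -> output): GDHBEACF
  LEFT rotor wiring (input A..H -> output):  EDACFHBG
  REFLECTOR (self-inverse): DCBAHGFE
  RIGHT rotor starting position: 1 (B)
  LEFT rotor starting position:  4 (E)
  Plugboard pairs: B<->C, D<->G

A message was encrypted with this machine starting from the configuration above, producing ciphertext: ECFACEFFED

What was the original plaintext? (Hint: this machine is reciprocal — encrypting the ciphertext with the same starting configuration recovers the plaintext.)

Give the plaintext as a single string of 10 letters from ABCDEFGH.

Answer: FHEBHCDGBE

Derivation:
Char 1 ('E'): step: R->2, L=4; E->plug->E->R->A->L->B->refl->C->L'->D->R'->F->plug->F
Char 2 ('C'): step: R->3, L=4; C->plug->B->R->B->L->D->refl->A->L'->E->R'->H->plug->H
Char 3 ('F'): step: R->4, L=4; F->plug->F->R->H->L->G->refl->F->L'->C->R'->E->plug->E
Char 4 ('A'): step: R->5, L=4; A->plug->A->R->D->L->C->refl->B->L'->A->R'->C->plug->B
Char 5 ('C'): step: R->6, L=4; C->plug->B->R->H->L->G->refl->F->L'->C->R'->H->plug->H
Char 6 ('E'): step: R->7, L=4; E->plug->E->R->C->L->F->refl->G->L'->H->R'->B->plug->C
Char 7 ('F'): step: R->0, L->5 (L advanced); F->plug->F->R->A->L->C->refl->B->L'->C->R'->G->plug->D
Char 8 ('F'): step: R->1, L=5; F->plug->F->R->B->L->E->refl->H->L'->D->R'->D->plug->G
Char 9 ('E'): step: R->2, L=5; E->plug->E->R->A->L->C->refl->B->L'->C->R'->C->plug->B
Char 10 ('D'): step: R->3, L=5; D->plug->G->R->A->L->C->refl->B->L'->C->R'->E->plug->E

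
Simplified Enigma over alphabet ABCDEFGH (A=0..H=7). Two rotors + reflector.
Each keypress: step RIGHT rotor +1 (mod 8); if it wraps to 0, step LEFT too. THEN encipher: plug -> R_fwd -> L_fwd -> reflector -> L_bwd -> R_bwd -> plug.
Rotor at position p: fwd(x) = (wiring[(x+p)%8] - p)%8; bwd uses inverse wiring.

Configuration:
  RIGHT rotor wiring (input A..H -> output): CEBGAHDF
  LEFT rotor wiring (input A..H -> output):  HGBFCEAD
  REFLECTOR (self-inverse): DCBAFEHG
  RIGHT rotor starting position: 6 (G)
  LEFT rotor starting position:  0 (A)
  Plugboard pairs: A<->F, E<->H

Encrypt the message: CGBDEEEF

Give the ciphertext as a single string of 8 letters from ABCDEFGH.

Char 1 ('C'): step: R->7, L=0; C->plug->C->R->F->L->E->refl->F->L'->D->R'->B->plug->B
Char 2 ('G'): step: R->0, L->1 (L advanced); G->plug->G->R->D->L->B->refl->C->L'->G->R'->D->plug->D
Char 3 ('B'): step: R->1, L=1; B->plug->B->R->A->L->F->refl->E->L'->C->R'->F->plug->A
Char 4 ('D'): step: R->2, L=1; D->plug->D->R->F->L->H->refl->G->L'->H->R'->A->plug->F
Char 5 ('E'): step: R->3, L=1; E->plug->H->R->G->L->C->refl->B->L'->D->R'->A->plug->F
Char 6 ('E'): step: R->4, L=1; E->plug->H->R->C->L->E->refl->F->L'->A->R'->F->plug->A
Char 7 ('E'): step: R->5, L=1; E->plug->H->R->D->L->B->refl->C->L'->G->R'->B->plug->B
Char 8 ('F'): step: R->6, L=1; F->plug->A->R->F->L->H->refl->G->L'->H->R'->B->plug->B

Answer: BDAFFABB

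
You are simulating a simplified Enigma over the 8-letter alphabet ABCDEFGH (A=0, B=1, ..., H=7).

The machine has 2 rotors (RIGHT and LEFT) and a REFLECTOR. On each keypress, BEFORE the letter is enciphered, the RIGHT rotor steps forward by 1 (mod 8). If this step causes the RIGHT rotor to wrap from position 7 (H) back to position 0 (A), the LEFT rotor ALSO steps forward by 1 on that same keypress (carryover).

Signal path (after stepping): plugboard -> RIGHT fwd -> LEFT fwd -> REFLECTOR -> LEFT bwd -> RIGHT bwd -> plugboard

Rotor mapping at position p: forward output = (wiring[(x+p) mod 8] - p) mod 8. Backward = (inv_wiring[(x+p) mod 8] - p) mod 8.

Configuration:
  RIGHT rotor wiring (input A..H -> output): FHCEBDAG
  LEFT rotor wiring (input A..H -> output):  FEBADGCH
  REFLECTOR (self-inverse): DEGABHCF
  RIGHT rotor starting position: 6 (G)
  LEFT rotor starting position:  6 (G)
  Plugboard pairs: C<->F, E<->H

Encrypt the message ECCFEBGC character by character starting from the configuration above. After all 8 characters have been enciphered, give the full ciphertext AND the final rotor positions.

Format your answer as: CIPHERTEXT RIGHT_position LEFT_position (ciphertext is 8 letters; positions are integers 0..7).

Answer: FHDAFEDA 6 7

Derivation:
Char 1 ('E'): step: R->7, L=6; E->plug->H->R->B->L->B->refl->E->L'->A->R'->C->plug->F
Char 2 ('C'): step: R->0, L->7 (L advanced); C->plug->F->R->D->L->C->refl->G->L'->B->R'->E->plug->H
Char 3 ('C'): step: R->1, L=7; C->plug->F->R->H->L->D->refl->A->L'->A->R'->D->plug->D
Char 4 ('F'): step: R->2, L=7; F->plug->C->R->H->L->D->refl->A->L'->A->R'->A->plug->A
Char 5 ('E'): step: R->3, L=7; E->plug->H->R->H->L->D->refl->A->L'->A->R'->C->plug->F
Char 6 ('B'): step: R->4, L=7; B->plug->B->R->H->L->D->refl->A->L'->A->R'->H->plug->E
Char 7 ('G'): step: R->5, L=7; G->plug->G->R->H->L->D->refl->A->L'->A->R'->D->plug->D
Char 8 ('C'): step: R->6, L=7; C->plug->F->R->G->L->H->refl->F->L'->C->R'->A->plug->A
Final: ciphertext=FHDAFEDA, RIGHT=6, LEFT=7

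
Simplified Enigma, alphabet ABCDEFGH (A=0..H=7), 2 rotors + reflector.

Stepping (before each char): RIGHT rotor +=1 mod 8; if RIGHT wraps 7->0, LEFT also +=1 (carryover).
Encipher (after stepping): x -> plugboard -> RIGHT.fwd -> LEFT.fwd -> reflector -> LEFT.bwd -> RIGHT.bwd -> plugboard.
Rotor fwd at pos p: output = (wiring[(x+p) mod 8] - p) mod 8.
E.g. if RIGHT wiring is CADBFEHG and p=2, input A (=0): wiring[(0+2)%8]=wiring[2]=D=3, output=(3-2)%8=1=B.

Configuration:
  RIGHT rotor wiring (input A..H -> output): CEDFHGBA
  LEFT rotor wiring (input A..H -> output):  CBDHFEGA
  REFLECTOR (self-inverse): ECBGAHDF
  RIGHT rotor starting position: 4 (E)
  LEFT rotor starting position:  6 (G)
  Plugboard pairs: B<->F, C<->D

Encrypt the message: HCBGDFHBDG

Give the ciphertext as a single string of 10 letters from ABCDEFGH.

Char 1 ('H'): step: R->5, L=6; H->plug->H->R->C->L->E->refl->A->L'->A->R'->G->plug->G
Char 2 ('C'): step: R->6, L=6; C->plug->D->R->G->L->H->refl->F->L'->E->R'->C->plug->D
Char 3 ('B'): step: R->7, L=6; B->plug->F->R->A->L->A->refl->E->L'->C->R'->H->plug->H
Char 4 ('G'): step: R->0, L->7 (L advanced); G->plug->G->R->B->L->D->refl->G->L'->F->R'->D->plug->C
Char 5 ('D'): step: R->1, L=7; D->plug->C->R->E->L->A->refl->E->L'->D->R'->A->plug->A
Char 6 ('F'): step: R->2, L=7; F->plug->B->R->D->L->E->refl->A->L'->E->R'->D->plug->C
Char 7 ('H'): step: R->3, L=7; H->plug->H->R->A->L->B->refl->C->L'->C->R'->A->plug->A
Char 8 ('B'): step: R->4, L=7; B->plug->F->R->A->L->B->refl->C->L'->C->R'->B->plug->F
Char 9 ('D'): step: R->5, L=7; D->plug->C->R->D->L->E->refl->A->L'->E->R'->B->plug->F
Char 10 ('G'): step: R->6, L=7; G->plug->G->R->B->L->D->refl->G->L'->F->R'->E->plug->E

Answer: GDHCACAFFE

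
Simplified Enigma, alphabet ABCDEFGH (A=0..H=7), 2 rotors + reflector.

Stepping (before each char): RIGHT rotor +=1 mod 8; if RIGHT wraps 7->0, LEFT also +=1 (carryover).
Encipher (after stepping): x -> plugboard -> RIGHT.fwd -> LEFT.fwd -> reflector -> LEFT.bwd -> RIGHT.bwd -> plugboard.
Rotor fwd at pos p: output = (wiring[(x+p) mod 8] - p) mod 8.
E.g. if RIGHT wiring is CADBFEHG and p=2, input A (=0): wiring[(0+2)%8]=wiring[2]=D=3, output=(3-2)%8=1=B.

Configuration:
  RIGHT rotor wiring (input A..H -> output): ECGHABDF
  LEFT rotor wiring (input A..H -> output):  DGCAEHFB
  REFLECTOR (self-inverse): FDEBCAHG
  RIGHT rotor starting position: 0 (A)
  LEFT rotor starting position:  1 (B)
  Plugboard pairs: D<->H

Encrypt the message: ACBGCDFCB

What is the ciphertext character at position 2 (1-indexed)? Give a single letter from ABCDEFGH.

Char 1 ('A'): step: R->1, L=1; A->plug->A->R->B->L->B->refl->D->L'->D->R'->H->plug->D
Char 2 ('C'): step: R->2, L=1; C->plug->C->R->G->L->A->refl->F->L'->A->R'->H->plug->D

D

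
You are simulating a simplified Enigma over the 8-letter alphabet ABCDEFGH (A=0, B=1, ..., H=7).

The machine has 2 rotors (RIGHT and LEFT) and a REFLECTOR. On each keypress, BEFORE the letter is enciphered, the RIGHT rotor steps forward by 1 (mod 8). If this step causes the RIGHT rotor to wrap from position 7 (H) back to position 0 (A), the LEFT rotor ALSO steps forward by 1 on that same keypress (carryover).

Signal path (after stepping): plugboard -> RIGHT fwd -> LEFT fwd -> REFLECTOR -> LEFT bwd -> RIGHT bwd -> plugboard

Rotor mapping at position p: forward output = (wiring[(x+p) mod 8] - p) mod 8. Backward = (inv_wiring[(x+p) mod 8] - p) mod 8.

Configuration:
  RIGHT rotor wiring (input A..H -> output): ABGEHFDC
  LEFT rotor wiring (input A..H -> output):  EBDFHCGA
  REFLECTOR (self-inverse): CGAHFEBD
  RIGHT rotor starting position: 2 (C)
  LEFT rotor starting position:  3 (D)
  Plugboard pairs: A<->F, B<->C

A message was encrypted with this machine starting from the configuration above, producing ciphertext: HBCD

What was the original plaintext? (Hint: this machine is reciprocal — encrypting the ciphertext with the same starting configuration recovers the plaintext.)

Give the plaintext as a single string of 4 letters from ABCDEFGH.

Char 1 ('H'): step: R->3, L=3; H->plug->H->R->D->L->D->refl->H->L'->C->R'->C->plug->B
Char 2 ('B'): step: R->4, L=3; B->plug->C->R->H->L->A->refl->C->L'->A->R'->H->plug->H
Char 3 ('C'): step: R->5, L=3; C->plug->B->R->G->L->G->refl->B->L'->F->R'->C->plug->B
Char 4 ('D'): step: R->6, L=3; D->plug->D->R->D->L->D->refl->H->L'->C->R'->C->plug->B

Answer: BHBB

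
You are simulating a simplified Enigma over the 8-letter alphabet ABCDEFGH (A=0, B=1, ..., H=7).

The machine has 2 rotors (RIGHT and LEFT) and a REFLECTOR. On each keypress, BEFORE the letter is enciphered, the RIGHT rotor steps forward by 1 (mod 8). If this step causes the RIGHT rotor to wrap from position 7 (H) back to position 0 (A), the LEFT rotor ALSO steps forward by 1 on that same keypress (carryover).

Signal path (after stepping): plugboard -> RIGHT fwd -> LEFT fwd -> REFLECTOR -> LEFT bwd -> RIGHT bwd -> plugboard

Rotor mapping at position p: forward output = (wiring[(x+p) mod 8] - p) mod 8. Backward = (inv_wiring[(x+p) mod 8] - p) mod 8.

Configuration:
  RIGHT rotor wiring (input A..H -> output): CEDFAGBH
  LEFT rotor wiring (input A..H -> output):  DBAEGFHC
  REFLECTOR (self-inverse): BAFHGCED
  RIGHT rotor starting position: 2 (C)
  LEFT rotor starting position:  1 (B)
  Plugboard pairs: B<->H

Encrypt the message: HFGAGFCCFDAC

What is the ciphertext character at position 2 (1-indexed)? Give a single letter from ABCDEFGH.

Char 1 ('H'): step: R->3, L=1; H->plug->B->R->F->L->G->refl->E->L'->E->R'->E->plug->E
Char 2 ('F'): step: R->4, L=1; F->plug->F->R->A->L->A->refl->B->L'->G->R'->E->plug->E

E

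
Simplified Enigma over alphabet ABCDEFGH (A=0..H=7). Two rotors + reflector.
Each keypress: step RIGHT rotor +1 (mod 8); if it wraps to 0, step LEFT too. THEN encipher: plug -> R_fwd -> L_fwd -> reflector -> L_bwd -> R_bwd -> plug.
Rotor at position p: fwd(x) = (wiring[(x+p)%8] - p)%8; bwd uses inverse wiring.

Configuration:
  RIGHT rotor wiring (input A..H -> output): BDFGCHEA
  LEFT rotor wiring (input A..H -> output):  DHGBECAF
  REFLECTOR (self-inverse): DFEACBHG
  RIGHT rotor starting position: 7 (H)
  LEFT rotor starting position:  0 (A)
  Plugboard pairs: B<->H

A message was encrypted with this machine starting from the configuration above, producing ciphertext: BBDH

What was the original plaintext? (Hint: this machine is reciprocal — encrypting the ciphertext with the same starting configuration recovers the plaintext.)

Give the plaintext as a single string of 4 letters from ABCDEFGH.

Char 1 ('B'): step: R->0, L->1 (L advanced); B->plug->H->R->A->L->G->refl->H->L'->F->R'->C->plug->C
Char 2 ('B'): step: R->1, L=1; B->plug->H->R->A->L->G->refl->H->L'->F->R'->C->plug->C
Char 3 ('D'): step: R->2, L=1; D->plug->D->R->F->L->H->refl->G->L'->A->R'->C->plug->C
Char 4 ('H'): step: R->3, L=1; H->plug->B->R->H->L->C->refl->E->L'->G->R'->F->plug->F

Answer: CCCF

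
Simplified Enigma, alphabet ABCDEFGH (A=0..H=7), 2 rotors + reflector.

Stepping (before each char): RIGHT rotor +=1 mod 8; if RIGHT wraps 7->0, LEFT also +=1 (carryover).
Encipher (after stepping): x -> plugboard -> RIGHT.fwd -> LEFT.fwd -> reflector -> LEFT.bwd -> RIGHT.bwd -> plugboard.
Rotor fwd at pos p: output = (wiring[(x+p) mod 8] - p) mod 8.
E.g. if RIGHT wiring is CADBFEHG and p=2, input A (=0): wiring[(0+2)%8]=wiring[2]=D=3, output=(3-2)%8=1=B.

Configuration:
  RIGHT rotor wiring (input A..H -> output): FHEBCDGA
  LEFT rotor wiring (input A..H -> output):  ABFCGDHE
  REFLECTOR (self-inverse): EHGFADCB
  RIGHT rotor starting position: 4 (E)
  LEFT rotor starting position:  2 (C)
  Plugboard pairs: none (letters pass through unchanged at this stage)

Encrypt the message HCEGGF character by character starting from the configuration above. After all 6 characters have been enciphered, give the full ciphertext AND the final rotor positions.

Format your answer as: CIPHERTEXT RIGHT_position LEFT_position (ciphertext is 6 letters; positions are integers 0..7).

Answer: AFABAB 2 3

Derivation:
Char 1 ('H'): step: R->5, L=2; H->plug->H->R->F->L->C->refl->G->L'->G->R'->A->plug->A
Char 2 ('C'): step: R->6, L=2; C->plug->C->R->H->L->H->refl->B->L'->D->R'->F->plug->F
Char 3 ('E'): step: R->7, L=2; E->plug->E->R->C->L->E->refl->A->L'->B->R'->A->plug->A
Char 4 ('G'): step: R->0, L->3 (L advanced); G->plug->G->R->G->L->G->refl->C->L'->H->R'->B->plug->B
Char 5 ('G'): step: R->1, L=3; G->plug->G->R->H->L->C->refl->G->L'->G->R'->A->plug->A
Char 6 ('F'): step: R->2, L=3; F->plug->F->R->G->L->G->refl->C->L'->H->R'->B->plug->B
Final: ciphertext=AFABAB, RIGHT=2, LEFT=3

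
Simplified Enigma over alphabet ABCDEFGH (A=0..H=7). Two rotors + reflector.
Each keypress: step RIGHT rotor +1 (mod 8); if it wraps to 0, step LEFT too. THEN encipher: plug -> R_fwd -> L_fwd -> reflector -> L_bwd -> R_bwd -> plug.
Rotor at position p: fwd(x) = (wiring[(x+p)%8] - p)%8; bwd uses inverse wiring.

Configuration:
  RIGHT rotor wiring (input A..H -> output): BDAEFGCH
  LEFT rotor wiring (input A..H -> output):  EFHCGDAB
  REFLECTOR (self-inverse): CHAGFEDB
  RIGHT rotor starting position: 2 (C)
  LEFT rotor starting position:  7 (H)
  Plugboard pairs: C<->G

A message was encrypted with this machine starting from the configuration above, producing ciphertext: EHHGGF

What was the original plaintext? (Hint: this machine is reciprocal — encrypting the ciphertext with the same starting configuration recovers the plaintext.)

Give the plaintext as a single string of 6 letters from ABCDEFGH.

Char 1 ('E'): step: R->3, L=7; E->plug->E->R->E->L->D->refl->G->L'->C->R'->B->plug->B
Char 2 ('H'): step: R->4, L=7; H->plug->H->R->A->L->C->refl->A->L'->D->R'->D->plug->D
Char 3 ('H'): step: R->5, L=7; H->plug->H->R->A->L->C->refl->A->L'->D->R'->F->plug->F
Char 4 ('G'): step: R->6, L=7; G->plug->C->R->D->L->A->refl->C->L'->A->R'->H->plug->H
Char 5 ('G'): step: R->7, L=7; G->plug->C->R->E->L->D->refl->G->L'->C->R'->B->plug->B
Char 6 ('F'): step: R->0, L->0 (L advanced); F->plug->F->R->G->L->A->refl->C->L'->D->R'->B->plug->B

Answer: BDFHBB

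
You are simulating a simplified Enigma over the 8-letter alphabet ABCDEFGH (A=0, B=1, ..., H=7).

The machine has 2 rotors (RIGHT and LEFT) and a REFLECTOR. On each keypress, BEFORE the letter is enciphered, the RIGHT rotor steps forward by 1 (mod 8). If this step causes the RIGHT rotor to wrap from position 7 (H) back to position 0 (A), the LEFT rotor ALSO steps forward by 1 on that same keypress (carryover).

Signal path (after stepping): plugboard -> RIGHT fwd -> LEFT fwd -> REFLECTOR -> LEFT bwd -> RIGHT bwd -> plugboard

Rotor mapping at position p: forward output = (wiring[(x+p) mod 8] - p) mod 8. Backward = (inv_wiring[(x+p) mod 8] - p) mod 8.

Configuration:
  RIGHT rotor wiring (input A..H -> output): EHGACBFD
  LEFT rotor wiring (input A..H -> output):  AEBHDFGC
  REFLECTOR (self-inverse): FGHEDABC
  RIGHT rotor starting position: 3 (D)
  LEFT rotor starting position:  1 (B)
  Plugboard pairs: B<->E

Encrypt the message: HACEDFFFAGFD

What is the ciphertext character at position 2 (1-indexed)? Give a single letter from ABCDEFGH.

Char 1 ('H'): step: R->4, L=1; H->plug->H->R->E->L->E->refl->D->L'->A->R'->E->plug->B
Char 2 ('A'): step: R->5, L=1; A->plug->A->R->E->L->E->refl->D->L'->A->R'->B->plug->E

E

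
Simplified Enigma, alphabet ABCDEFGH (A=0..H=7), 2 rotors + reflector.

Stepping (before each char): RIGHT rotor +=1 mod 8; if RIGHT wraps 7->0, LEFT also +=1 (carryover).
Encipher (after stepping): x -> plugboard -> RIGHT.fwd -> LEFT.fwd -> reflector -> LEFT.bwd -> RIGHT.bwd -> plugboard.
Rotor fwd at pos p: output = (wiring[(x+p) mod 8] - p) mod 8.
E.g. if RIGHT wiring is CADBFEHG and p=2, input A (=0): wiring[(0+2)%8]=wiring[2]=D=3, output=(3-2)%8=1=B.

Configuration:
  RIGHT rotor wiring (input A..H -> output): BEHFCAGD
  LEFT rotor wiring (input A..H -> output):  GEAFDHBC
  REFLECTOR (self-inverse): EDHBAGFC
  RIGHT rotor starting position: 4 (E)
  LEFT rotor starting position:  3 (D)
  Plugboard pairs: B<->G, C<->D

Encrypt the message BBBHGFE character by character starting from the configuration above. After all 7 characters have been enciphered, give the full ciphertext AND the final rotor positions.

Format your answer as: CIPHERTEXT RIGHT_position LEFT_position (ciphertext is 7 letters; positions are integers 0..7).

Char 1 ('B'): step: R->5, L=3; B->plug->G->R->A->L->C->refl->H->L'->E->R'->D->plug->C
Char 2 ('B'): step: R->6, L=3; B->plug->G->R->E->L->H->refl->C->L'->A->R'->A->plug->A
Char 3 ('B'): step: R->7, L=3; B->plug->G->R->B->L->A->refl->E->L'->C->R'->B->plug->G
Char 4 ('H'): step: R->0, L->4 (L advanced); H->plug->H->R->D->L->G->refl->F->L'->C->R'->E->plug->E
Char 5 ('G'): step: R->1, L=4; G->plug->B->R->G->L->E->refl->A->L'->F->R'->F->plug->F
Char 6 ('F'): step: R->2, L=4; F->plug->F->R->B->L->D->refl->B->L'->H->R'->G->plug->B
Char 7 ('E'): step: R->3, L=4; E->plug->E->R->A->L->H->refl->C->L'->E->R'->H->plug->H
Final: ciphertext=CAGEFBH, RIGHT=3, LEFT=4

Answer: CAGEFBH 3 4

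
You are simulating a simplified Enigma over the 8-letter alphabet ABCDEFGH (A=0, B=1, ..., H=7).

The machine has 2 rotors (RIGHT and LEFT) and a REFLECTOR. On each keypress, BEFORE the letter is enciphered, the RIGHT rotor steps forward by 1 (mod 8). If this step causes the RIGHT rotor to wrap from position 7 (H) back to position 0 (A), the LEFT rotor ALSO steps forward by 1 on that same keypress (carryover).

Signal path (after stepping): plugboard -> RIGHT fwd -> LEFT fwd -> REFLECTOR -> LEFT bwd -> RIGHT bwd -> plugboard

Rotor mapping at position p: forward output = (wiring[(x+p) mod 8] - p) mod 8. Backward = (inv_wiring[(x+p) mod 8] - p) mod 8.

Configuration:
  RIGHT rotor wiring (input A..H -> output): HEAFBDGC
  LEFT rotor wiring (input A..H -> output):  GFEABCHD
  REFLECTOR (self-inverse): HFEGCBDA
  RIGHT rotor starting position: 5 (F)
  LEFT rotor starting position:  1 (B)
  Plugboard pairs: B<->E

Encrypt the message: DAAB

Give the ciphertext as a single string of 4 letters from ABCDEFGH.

Answer: AFBA

Derivation:
Char 1 ('D'): step: R->6, L=1; D->plug->D->R->G->L->C->refl->E->L'->A->R'->A->plug->A
Char 2 ('A'): step: R->7, L=1; A->plug->A->R->D->L->A->refl->H->L'->C->R'->F->plug->F
Char 3 ('A'): step: R->0, L->2 (L advanced); A->plug->A->R->H->L->D->refl->G->L'->B->R'->E->plug->B
Char 4 ('B'): step: R->1, L=2; B->plug->E->R->C->L->H->refl->A->L'->D->R'->A->plug->A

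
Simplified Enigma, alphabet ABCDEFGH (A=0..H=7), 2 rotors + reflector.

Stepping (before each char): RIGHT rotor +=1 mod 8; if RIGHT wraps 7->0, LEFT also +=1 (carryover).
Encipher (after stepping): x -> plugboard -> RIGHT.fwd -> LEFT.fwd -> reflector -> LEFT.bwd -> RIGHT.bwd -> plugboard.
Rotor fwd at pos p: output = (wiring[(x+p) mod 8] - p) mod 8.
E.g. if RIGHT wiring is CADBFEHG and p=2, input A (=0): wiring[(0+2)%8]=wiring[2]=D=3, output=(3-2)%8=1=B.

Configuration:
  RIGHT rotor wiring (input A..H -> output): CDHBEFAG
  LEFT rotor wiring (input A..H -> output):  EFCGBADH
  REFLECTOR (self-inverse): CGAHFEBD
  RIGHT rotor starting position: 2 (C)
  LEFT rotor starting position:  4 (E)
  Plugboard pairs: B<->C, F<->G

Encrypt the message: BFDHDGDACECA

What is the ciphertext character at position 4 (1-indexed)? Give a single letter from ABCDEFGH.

Char 1 ('B'): step: R->3, L=4; B->plug->C->R->C->L->H->refl->D->L'->D->R'->E->plug->E
Char 2 ('F'): step: R->4, L=4; F->plug->G->R->D->L->D->refl->H->L'->C->R'->D->plug->D
Char 3 ('D'): step: R->5, L=4; D->plug->D->R->F->L->B->refl->G->L'->G->R'->E->plug->E
Char 4 ('H'): step: R->6, L=4; H->plug->H->R->H->L->C->refl->A->L'->E->R'->C->plug->B

B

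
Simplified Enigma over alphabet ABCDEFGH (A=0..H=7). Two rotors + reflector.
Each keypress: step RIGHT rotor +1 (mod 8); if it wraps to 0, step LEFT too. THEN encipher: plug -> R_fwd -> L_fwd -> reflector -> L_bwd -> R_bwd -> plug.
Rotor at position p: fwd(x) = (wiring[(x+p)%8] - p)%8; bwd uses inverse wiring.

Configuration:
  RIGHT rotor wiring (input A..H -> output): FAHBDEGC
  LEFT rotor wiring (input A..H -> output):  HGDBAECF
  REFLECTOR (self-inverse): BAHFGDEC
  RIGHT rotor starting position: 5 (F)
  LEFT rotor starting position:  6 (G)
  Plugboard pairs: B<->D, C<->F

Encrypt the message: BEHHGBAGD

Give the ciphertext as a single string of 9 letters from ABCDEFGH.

Char 1 ('B'): step: R->6, L=6; B->plug->D->R->C->L->B->refl->A->L'->D->R'->F->plug->C
Char 2 ('E'): step: R->7, L=6; E->plug->E->R->C->L->B->refl->A->L'->D->R'->A->plug->A
Char 3 ('H'): step: R->0, L->7 (L advanced); H->plug->H->R->C->L->H->refl->C->L'->E->R'->F->plug->C
Char 4 ('H'): step: R->1, L=7; H->plug->H->R->E->L->C->refl->H->L'->C->R'->D->plug->B
Char 5 ('G'): step: R->2, L=7; G->plug->G->R->D->L->E->refl->G->L'->A->R'->F->plug->C
Char 6 ('B'): step: R->3, L=7; B->plug->D->R->D->L->E->refl->G->L'->A->R'->B->plug->D
Char 7 ('A'): step: R->4, L=7; A->plug->A->R->H->L->D->refl->F->L'->G->R'->D->plug->B
Char 8 ('G'): step: R->5, L=7; G->plug->G->R->E->L->C->refl->H->L'->C->R'->F->plug->C
Char 9 ('D'): step: R->6, L=7; D->plug->B->R->E->L->C->refl->H->L'->C->R'->D->plug->B

Answer: CACBCDBCB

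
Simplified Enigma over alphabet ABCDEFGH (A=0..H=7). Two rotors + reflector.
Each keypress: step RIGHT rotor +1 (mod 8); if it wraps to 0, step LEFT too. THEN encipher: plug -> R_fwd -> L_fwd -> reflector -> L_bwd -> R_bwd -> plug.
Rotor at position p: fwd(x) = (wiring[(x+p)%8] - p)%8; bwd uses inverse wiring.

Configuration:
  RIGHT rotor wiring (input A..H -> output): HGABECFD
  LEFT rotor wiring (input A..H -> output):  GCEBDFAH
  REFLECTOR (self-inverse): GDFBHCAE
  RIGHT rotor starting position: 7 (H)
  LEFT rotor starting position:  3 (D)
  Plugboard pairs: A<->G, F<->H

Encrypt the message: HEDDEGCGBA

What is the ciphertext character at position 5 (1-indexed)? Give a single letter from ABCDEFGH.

Char 1 ('H'): step: R->0, L->4 (L advanced); H->plug->F->R->C->L->E->refl->H->L'->A->R'->C->plug->C
Char 2 ('E'): step: R->1, L=4; E->plug->E->R->B->L->B->refl->D->L'->D->R'->D->plug->D
Char 3 ('D'): step: R->2, L=4; D->plug->D->R->A->L->H->refl->E->L'->C->R'->C->plug->C
Char 4 ('D'): step: R->3, L=4; D->plug->D->R->C->L->E->refl->H->L'->A->R'->E->plug->E
Char 5 ('E'): step: R->4, L=4; E->plug->E->R->D->L->D->refl->B->L'->B->R'->C->plug->C

C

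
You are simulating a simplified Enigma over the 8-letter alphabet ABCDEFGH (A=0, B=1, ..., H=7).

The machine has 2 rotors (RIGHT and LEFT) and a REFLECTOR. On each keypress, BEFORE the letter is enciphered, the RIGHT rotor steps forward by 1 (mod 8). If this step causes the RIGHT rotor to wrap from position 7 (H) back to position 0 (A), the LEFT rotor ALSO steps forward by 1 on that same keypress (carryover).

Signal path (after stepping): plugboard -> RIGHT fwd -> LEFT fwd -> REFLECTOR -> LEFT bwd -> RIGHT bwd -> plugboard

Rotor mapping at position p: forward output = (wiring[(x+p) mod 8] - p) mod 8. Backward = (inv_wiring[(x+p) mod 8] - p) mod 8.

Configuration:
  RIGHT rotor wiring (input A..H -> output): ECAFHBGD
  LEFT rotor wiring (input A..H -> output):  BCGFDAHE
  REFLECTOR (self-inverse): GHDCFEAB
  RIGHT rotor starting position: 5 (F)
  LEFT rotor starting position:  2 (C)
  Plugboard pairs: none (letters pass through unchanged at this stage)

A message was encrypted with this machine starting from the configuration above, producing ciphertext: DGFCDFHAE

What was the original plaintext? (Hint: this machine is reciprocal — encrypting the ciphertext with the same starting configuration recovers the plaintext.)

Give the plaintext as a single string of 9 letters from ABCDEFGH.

Answer: AEDDHHBCH

Derivation:
Char 1 ('D'): step: R->6, L=2; D->plug->D->R->E->L->F->refl->E->L'->A->R'->A->plug->A
Char 2 ('G'): step: R->7, L=2; G->plug->G->R->C->L->B->refl->H->L'->G->R'->E->plug->E
Char 3 ('F'): step: R->0, L->3 (L advanced); F->plug->F->R->B->L->A->refl->G->L'->F->R'->D->plug->D
Char 4 ('C'): step: R->1, L=3; C->plug->C->R->E->L->B->refl->H->L'->G->R'->D->plug->D
Char 5 ('D'): step: R->2, L=3; D->plug->D->R->H->L->D->refl->C->L'->A->R'->H->plug->H
Char 6 ('F'): step: R->3, L=3; F->plug->F->R->B->L->A->refl->G->L'->F->R'->H->plug->H
Char 7 ('H'): step: R->4, L=3; H->plug->H->R->B->L->A->refl->G->L'->F->R'->B->plug->B
Char 8 ('A'): step: R->5, L=3; A->plug->A->R->E->L->B->refl->H->L'->G->R'->C->plug->C
Char 9 ('E'): step: R->6, L=3; E->plug->E->R->C->L->F->refl->E->L'->D->R'->H->plug->H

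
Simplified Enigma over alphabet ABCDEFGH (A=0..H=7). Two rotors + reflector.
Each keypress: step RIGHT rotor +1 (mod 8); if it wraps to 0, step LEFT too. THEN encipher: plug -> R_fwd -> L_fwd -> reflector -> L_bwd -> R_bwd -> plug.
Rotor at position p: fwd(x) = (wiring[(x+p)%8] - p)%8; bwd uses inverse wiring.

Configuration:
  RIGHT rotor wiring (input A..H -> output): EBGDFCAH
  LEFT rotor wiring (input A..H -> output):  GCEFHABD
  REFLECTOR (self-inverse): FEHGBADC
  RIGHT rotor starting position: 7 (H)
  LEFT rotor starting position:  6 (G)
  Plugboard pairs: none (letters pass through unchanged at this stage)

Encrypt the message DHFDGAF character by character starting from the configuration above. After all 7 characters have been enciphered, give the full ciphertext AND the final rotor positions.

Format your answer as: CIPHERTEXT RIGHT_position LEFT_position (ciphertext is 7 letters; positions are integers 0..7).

Answer: EBCHCBD 6 7

Derivation:
Char 1 ('D'): step: R->0, L->7 (L advanced); D->plug->D->R->D->L->F->refl->A->L'->F->R'->E->plug->E
Char 2 ('H'): step: R->1, L=7; H->plug->H->R->D->L->F->refl->A->L'->F->R'->B->plug->B
Char 3 ('F'): step: R->2, L=7; F->plug->F->R->F->L->A->refl->F->L'->D->R'->C->plug->C
Char 4 ('D'): step: R->3, L=7; D->plug->D->R->F->L->A->refl->F->L'->D->R'->H->plug->H
Char 5 ('G'): step: R->4, L=7; G->plug->G->R->C->L->D->refl->G->L'->E->R'->C->plug->C
Char 6 ('A'): step: R->5, L=7; A->plug->A->R->F->L->A->refl->F->L'->D->R'->B->plug->B
Char 7 ('F'): step: R->6, L=7; F->plug->F->R->F->L->A->refl->F->L'->D->R'->D->plug->D
Final: ciphertext=EBCHCBD, RIGHT=6, LEFT=7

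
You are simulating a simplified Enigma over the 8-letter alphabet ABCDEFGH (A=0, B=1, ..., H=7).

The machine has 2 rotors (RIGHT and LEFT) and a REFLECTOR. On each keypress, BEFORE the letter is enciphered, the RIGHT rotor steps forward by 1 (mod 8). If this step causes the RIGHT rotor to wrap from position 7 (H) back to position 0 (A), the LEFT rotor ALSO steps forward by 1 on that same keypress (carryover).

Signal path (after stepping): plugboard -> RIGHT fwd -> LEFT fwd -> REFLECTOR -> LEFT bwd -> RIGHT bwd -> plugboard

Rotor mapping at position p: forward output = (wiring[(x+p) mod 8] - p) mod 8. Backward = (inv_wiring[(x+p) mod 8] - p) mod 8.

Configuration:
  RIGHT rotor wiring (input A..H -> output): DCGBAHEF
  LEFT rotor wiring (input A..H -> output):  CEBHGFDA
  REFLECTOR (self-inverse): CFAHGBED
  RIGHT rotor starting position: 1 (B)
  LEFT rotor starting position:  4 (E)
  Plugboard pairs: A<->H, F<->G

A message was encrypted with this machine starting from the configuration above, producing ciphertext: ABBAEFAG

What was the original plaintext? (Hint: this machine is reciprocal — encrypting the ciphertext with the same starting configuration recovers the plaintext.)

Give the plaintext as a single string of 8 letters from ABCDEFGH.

Answer: DGHFCADD

Derivation:
Char 1 ('A'): step: R->2, L=4; A->plug->H->R->A->L->C->refl->A->L'->F->R'->D->plug->D
Char 2 ('B'): step: R->3, L=4; B->plug->B->R->F->L->A->refl->C->L'->A->R'->F->plug->G
Char 3 ('B'): step: R->4, L=4; B->plug->B->R->D->L->E->refl->G->L'->E->R'->A->plug->H
Char 4 ('A'): step: R->5, L=4; A->plug->H->R->D->L->E->refl->G->L'->E->R'->G->plug->F
Char 5 ('E'): step: R->6, L=4; E->plug->E->R->A->L->C->refl->A->L'->F->R'->C->plug->C
Char 6 ('F'): step: R->7, L=4; F->plug->G->R->A->L->C->refl->A->L'->F->R'->H->plug->A
Char 7 ('A'): step: R->0, L->5 (L advanced); A->plug->H->R->F->L->E->refl->G->L'->B->R'->D->plug->D
Char 8 ('G'): step: R->1, L=5; G->plug->F->R->D->L->F->refl->B->L'->H->R'->D->plug->D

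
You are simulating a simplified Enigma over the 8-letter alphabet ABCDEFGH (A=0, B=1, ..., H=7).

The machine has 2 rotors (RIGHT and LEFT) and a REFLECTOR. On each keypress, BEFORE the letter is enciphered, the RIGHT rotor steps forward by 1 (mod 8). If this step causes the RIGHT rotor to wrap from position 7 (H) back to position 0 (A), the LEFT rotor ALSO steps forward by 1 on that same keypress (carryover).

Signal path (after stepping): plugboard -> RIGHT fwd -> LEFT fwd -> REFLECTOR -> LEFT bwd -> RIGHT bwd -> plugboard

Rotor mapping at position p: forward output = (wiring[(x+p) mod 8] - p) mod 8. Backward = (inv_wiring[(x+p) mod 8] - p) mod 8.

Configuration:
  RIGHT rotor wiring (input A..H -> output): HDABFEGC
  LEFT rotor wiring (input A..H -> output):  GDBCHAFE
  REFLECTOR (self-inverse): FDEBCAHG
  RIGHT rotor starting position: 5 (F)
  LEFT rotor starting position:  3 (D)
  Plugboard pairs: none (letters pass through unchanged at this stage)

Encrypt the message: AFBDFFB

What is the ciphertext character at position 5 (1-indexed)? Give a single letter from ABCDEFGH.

Char 1 ('A'): step: R->6, L=3; A->plug->A->R->A->L->H->refl->G->L'->H->R'->G->plug->G
Char 2 ('F'): step: R->7, L=3; F->plug->F->R->G->L->A->refl->F->L'->C->R'->E->plug->E
Char 3 ('B'): step: R->0, L->4 (L advanced); B->plug->B->R->D->L->A->refl->F->L'->G->R'->G->plug->G
Char 4 ('D'): step: R->1, L=4; D->plug->D->R->E->L->C->refl->E->L'->B->R'->G->plug->G
Char 5 ('F'): step: R->2, L=4; F->plug->F->R->A->L->D->refl->B->L'->C->R'->D->plug->D

D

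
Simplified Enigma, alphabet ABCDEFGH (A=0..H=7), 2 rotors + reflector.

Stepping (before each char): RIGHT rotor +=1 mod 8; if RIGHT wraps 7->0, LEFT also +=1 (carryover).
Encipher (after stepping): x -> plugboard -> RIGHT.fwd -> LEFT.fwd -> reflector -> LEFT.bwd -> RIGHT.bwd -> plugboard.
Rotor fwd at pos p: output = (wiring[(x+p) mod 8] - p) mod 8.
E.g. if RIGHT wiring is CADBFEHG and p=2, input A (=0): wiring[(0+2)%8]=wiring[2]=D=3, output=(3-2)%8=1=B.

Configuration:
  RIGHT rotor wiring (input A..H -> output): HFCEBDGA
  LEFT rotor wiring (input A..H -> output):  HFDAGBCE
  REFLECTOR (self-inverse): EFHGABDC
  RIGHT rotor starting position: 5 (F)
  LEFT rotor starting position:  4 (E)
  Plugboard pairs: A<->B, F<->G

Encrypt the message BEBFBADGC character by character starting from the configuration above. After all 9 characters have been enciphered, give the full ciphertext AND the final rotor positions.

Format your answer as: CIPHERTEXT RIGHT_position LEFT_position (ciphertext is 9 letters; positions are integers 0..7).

Answer: GBEAEEHBD 6 5

Derivation:
Char 1 ('B'): step: R->6, L=4; B->plug->A->R->A->L->C->refl->H->L'->G->R'->F->plug->G
Char 2 ('E'): step: R->7, L=4; E->plug->E->R->F->L->B->refl->F->L'->B->R'->A->plug->B
Char 3 ('B'): step: R->0, L->5 (L advanced); B->plug->A->R->H->L->B->refl->F->L'->B->R'->E->plug->E
Char 4 ('F'): step: R->1, L=5; F->plug->G->R->H->L->B->refl->F->L'->B->R'->B->plug->A
Char 5 ('B'): step: R->2, L=5; B->plug->A->R->A->L->E->refl->A->L'->E->R'->E->plug->E
Char 6 ('A'): step: R->3, L=5; A->plug->B->R->G->L->D->refl->G->L'->F->R'->E->plug->E
Char 7 ('D'): step: R->4, L=5; D->plug->D->R->E->L->A->refl->E->L'->A->R'->H->plug->H
Char 8 ('G'): step: R->5, L=5; G->plug->F->R->F->L->G->refl->D->L'->G->R'->A->plug->B
Char 9 ('C'): step: R->6, L=5; C->plug->C->R->B->L->F->refl->B->L'->H->R'->D->plug->D
Final: ciphertext=GBEAEEHBD, RIGHT=6, LEFT=5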